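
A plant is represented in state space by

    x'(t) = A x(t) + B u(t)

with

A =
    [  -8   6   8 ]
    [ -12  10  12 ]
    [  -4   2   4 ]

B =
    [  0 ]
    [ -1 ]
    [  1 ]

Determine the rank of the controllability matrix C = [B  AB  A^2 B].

AB = [[2], [2], [2]]
A^2B = [[12], [20], [4]]
Controllability matrix C = [B  AB  A^2B] = [[0, 2, 12], [-1, 2, 20], [1, 2, 4]]
The rows r1, r2, r3 of C are linearly dependent: -2·r1 + r2 + r3 = 0 (check each entry), so rank(C) ≤ 2.
The 2×2 minor from rows 1, 2, columns 1, 2 is 0·2 - 2·(-1) = 0 - (-2) = 2 ≠ 0, so rank(C) = 2.
rank(C) = 2 < n = 3, so the pair (A, B) is not completely controllable.

2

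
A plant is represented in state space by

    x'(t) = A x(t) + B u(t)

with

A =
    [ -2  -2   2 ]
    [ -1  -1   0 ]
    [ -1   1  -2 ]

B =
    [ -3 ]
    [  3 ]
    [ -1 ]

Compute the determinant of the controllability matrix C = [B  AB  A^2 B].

448

AB = [[-2], [0], [8]]
A^2B = [[20], [2], [-14]]
Controllability matrix C = [B  AB  A^2B] = [[-3, -2, 20], [3, 0, 2], [-1, 8, -14]]
Expanding along the first row, det(C) = (-3)·(0·(-14) - 2·8) - (-2)·(3·(-14) - 2·(-1)) + 20·(3·8 - 0·(-1)) = (-3)·(-16) - (-2)·(-40) + 20·24 = 448
Since det(C) ≠ 0, rank(C) = 3 and the system is completely controllable.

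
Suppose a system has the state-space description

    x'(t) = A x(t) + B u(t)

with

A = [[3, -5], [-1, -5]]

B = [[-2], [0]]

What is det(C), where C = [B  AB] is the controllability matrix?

AB = [[-6], [2]]
Controllability matrix C = [B  AB] = [[-2, -6], [0, 2]]
det(C) = (-2)·2 - (-6)·0 = -4 - 0 = -4
Since det(C) ≠ 0, rank(C) = 2 and the system is completely controllable.

-4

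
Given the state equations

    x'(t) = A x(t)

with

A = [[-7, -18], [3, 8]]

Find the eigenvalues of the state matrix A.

det(sI - A) = s^2 - (tr A)s + det A, with tr A = (-7) + 8 = 1 and det A = (-7)·8 - (-18)·3 = -56 - (-54) = -2.
So p(s) = det(sI - A) = s^2 - s - 2.
Factor s^2 - s - 2: two numbers with sum 1 and product -2 are 2 and -1, so s^2 - s - 2 = (s - 2)(s + 1).
Hence p(s) = (s - 2) (s + 1), with roots -1, 2.
At least one eigenvalue has non-negative real part, so the system is not asymptotically stable.

-1, 2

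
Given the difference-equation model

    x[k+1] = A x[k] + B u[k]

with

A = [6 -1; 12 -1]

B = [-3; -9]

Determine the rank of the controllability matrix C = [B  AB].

AB = [[-9], [-27]]
Controllability matrix C = [B  AB] = [[-3, -9], [-9, -27]]
Every column of C is a scalar multiple of column 1 = [-3, -9] (multipliers 1, 3), so the columns span a one-dimensional space.
C ≠ 0, hence rank(C) = 1.
rank(C) = 1 < n = 2, so the pair (A, B) is not completely controllable.

1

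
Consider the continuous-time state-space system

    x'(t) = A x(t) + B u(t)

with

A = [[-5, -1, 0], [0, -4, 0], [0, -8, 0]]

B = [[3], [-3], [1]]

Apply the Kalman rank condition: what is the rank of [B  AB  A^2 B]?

2

AB = [[-12], [12], [24]]
A^2B = [[48], [-48], [-96]]
Controllability matrix C = [B  AB  A^2B] = [[3, -12, 48], [-3, 12, -48], [1, 24, -96]]
The rows r1, r2, r3 of C are linearly dependent: r1 + r2 = 0 (check each entry), so rank(C) ≤ 2.
The 2×2 minor from rows 1, 3, columns 1, 2 is 3·24 - (-12)·1 = 72 - (-12) = 84 ≠ 0, so rank(C) = 2.
rank(C) = 2 < n = 3, so the pair (A, B) is not completely controllable.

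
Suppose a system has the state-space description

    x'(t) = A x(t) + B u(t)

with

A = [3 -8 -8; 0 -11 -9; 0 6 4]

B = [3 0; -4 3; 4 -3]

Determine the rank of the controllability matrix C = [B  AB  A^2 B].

2

AB = [[9, 0], [8, -6], [-8, 6]]
A^2B = [[27, 0], [-16, 12], [16, -12]]
Controllability matrix C = [B  AB  A^2B] = [[3, 0, 9, 0, 27, 0], [-4, 3, 8, -6, -16, 12], [4, -3, -8, 6, 16, -12]]
The rows r1, r2, r3 of C are linearly dependent: r2 + r3 = 0 (check each entry), so rank(C) ≤ 2.
The 2×2 minor from rows 1, 2, columns 1, 2 is 3·3 - 0·(-4) = 9 - 0 = 9 ≠ 0, so rank(C) = 2.
rank(C) = 2 < n = 3, so the pair (A, B) is not completely controllable.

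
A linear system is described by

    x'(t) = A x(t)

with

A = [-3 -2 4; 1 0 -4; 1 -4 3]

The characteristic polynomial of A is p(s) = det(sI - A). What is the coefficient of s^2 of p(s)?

0

Expand det(sI - A) for the 3×3 matrix.
p(s) = s^3 - 27s - 46.
(Check: constant term = det(-A) = (-1)^3 det A = -46; coefficient of s^2 = -tr A = 0.)
The coefficient of s^2 is 0.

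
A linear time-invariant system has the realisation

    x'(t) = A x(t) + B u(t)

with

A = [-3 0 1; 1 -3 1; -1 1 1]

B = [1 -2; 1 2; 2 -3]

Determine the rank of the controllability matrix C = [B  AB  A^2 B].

AB = [[-1, 3], [0, -11], [2, 1]]
A^2B = [[5, -8], [1, 37], [3, -13]]
Controllability matrix C = [B  AB  A^2B] = [[1, -2, -1, 3, 5, -8], [1, 2, 0, -11, 1, 37], [2, -3, 2, 1, 3, -13]]
Take the 3×3 submatrix of C formed by columns 1, 2, 3: [[1, -2, -1], [1, 2, 0], [2, -3, 2]]. Its determinant is 1·(2·2 - 0·(-3)) - (-2)·(1·2 - 0·2) + (-1)·(1·(-3) - 2·2) = 1·4 - (-2)·2 + (-1)·(-7) = 15 ≠ 0.
So rank(C) ≥ 3; since C has 3 rows, rank(C) = 3.
rank(C) = 3 = n, so the pair (A, B) is completely controllable.

3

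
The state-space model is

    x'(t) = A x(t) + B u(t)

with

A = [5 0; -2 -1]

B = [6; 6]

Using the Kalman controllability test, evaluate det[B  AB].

-288

AB = [[30], [-18]]
Controllability matrix C = [B  AB] = [[6, 30], [6, -18]]
det(C) = 6·(-18) - 30·6 = -108 - 180 = -288
Since det(C) ≠ 0, rank(C) = 2 and the system is completely controllable.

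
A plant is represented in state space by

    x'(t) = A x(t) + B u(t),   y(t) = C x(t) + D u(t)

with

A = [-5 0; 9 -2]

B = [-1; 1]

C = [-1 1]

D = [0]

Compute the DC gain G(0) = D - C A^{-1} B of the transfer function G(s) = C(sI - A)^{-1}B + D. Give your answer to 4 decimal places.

G(0) = C(-A)^{-1}B + D = -C A^{-1} B + D.
det A = 10, so A^{-1} = (1/10)·adj(A) = [[-1/5, 0], [-9/10, -1/2]]
A^{-1} B = [1/5, 2/5]^T
C A^{-1} B = 1/5
G(0) = D - C A^{-1} B = 0 - (1/5) = -1/5 ≈ -0.2000

-0.2000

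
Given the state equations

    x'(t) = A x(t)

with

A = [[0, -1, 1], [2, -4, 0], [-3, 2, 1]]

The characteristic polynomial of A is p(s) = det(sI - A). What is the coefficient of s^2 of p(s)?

3

Expand det(sI - A) for the 3×3 matrix.
p(s) = s^3 + 3s^2 + s + 6.
(Check: constant term = det(-A) = (-1)^3 det A = 6; coefficient of s^2 = -tr A = 3.)
The coefficient of s^2 is 3.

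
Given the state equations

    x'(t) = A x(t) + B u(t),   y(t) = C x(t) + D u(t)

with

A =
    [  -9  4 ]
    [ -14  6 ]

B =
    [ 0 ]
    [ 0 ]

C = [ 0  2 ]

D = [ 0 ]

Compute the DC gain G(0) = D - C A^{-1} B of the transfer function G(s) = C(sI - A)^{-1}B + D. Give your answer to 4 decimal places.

0.0000

G(0) = C(-A)^{-1}B + D = -C A^{-1} B + D.
det A = 2, so A^{-1} = (1/2)·adj(A) = [[3, -2], [7, -9/2]]
A^{-1} B = [0, 0]^T
C A^{-1} B = 0
G(0) = D - C A^{-1} B = 0 - (0) = 0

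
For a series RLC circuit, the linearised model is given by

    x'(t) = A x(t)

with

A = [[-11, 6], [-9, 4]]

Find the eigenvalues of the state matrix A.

-5, -2

det(sI - A) = s^2 - (tr A)s + det A, with tr A = (-11) + 4 = -7 and det A = (-11)·4 - 6·(-9) = -44 - (-54) = 10.
So p(s) = det(sI - A) = s^2 + 7s + 10.
Factor s^2 + 7s + 10: two numbers with sum -7 and product 10 are -2 and -5, so s^2 + 7s + 10 = (s + 2)(s + 5).
Hence p(s) = (s + 2) (s + 5), with roots -5, -2.
All eigenvalues have negative real part, so the system is asymptotically stable.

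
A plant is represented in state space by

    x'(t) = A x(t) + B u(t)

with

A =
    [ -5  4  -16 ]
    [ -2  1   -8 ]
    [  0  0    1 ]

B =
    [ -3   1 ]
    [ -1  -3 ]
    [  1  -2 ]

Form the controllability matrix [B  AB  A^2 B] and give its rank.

AB = [[-5, 15], [-3, 11], [1, -2]]
A^2B = [[-3, 1], [-1, -3], [1, -2]]
Controllability matrix C = [B  AB  A^2B] = [[-3, 1, -5, 15, -3, 1], [-1, -3, -3, 11, -1, -3], [1, -2, 1, -2, 1, -2]]
The rows r1, r2, r3 of C are linearly dependent: r1 - r2 + 2·r3 = 0 (check each entry), so rank(C) ≤ 2.
The 2×2 minor from rows 1, 2, columns 1, 2 is (-3)·(-3) - 1·(-1) = 9 - (-1) = 10 ≠ 0, so rank(C) = 2.
rank(C) = 2 < n = 3, so the pair (A, B) is not completely controllable.

2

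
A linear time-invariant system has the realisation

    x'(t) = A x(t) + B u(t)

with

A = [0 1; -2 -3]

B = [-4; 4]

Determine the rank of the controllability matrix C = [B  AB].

1

AB = [[4], [-4]]
Controllability matrix C = [B  AB] = [[-4, 4], [4, -4]]
Every column of C is a scalar multiple of column 1 = [-4, 4] (multipliers 1, -1), so the columns span a one-dimensional space.
C ≠ 0, hence rank(C) = 1.
rank(C) = 1 < n = 2, so the pair (A, B) is not completely controllable.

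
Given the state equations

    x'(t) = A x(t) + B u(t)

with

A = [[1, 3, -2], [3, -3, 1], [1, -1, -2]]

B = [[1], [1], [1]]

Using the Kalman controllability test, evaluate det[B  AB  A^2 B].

-28

AB = [[2], [1], [-2]]
A^2B = [[9], [1], [5]]
Controllability matrix C = [B  AB  A^2B] = [[1, 2, 9], [1, 1, 1], [1, -2, 5]]
Expanding along the first row, det(C) = 1·(1·5 - 1·(-2)) - 2·(1·5 - 1·1) + 9·(1·(-2) - 1·1) = 1·7 - 2·4 + 9·(-3) = -28
Since det(C) ≠ 0, rank(C) = 3 and the system is completely controllable.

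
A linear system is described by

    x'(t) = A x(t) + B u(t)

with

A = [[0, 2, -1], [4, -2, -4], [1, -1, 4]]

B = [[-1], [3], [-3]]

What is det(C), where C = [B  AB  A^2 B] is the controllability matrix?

-3315

AB = [[9], [2], [-16]]
A^2B = [[20], [96], [-57]]
Controllability matrix C = [B  AB  A^2B] = [[-1, 9, 20], [3, 2, 96], [-3, -16, -57]]
Expanding along the first row, det(C) = (-1)·(2·(-57) - 96·(-16)) - 9·(3·(-57) - 96·(-3)) + 20·(3·(-16) - 2·(-3)) = (-1)·1422 - 9·117 + 20·(-42) = -3315
Since det(C) ≠ 0, rank(C) = 3 and the system is completely controllable.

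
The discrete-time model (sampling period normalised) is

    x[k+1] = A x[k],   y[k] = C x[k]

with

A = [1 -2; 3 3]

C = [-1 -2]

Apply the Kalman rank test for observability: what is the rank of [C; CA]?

2

CA = [[-7, -4]]
Observability matrix O = [C; CA] = [[-1, -2], [-7, -4]]
det(O) = (-1)·(-4) - (-2)·(-7) = 4 - 14 = -10 ≠ 0, so rank(O) = 2.
rank(O) = 2 = n, so the pair (A, C) is completely observable.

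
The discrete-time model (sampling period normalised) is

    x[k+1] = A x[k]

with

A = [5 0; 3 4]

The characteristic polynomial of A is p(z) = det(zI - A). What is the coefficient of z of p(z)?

For a 2×2 matrix, det(zI - A) = z^2 - (tr A)z + det A.
tr A = 9, det A = 20.
So p(z) = z^2 - 9z + 20.
The coefficient of z is -9.

-9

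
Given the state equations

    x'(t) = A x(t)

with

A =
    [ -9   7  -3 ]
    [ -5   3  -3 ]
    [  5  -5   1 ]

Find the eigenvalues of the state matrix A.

-4, -2, 1

det(sI - A) = s^3 - (tr A)s^2 + (M11 + M22 + M33)s - det A, where Mii is the 2×2 principal minor of A obtained by deleting row i and column i.
tr A = (-9) + 3 + 1 = -5; M11 = 3·1 - (-3)·(-5) = 3 - 15 = -12; M22 = (-9)·1 - (-3)·5 = -9 - (-15) = 6; M33 = (-9)·3 - 7·(-5) = -27 - (-35) = 8; sum of minors = 2.
det A = (-9)·(3·1 - (-3)·(-5)) - 7·((-5)·1 - (-3)·5) + (-3)·((-5)·(-5) - 3·5) = (-9)·(-12) - 7·10 + (-3)·10 = 8.
So p(s) = det(sI - A) = s^3 + 5s^2 + 2s - 8.
Rational-root test: any integer root divides -8. Testing small divisors, s = 1 works: p(1) = 1 + 5 + 2 + (-8) = 0, so (s - 1) is a factor.
Dividing, p(s) = (s - 1)(s^2 + 6s + 8).
Factor s^2 + 6s + 8: two numbers with sum -6 and product 8 are -2 and -4, so s^2 + 6s + 8 = (s + 2)(s + 4).
Hence p(s) = (s - 1) (s + 2) (s + 4), with roots -4, -2, 1.
At least one eigenvalue has non-negative real part, so the system is not asymptotically stable.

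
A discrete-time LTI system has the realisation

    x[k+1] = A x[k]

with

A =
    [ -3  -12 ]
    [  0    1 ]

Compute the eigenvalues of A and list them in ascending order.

det(zI - A) = z^2 - (tr A)z + det A, with tr A = (-3) + 1 = -2 and det A = (-3)·1 - (-12)·0 = -3 - 0 = -3.
So p(z) = det(zI - A) = z^2 + 2z - 3.
Factor z^2 + 2z - 3: two numbers with sum -2 and product -3 are 1 and -3, so z^2 + 2z - 3 = (z - 1)(z + 3).
Hence p(z) = (z - 1) (z + 3), with roots -3, 1.

-3, 1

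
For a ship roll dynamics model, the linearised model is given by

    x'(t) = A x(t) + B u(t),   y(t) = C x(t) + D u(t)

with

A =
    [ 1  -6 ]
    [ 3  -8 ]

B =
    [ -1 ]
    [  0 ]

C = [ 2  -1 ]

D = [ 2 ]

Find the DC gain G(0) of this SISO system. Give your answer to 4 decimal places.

G(0) = C(-A)^{-1}B + D = -C A^{-1} B + D.
det A = 10, so A^{-1} = (1/10)·adj(A) = [[-4/5, 3/5], [-3/10, 1/10]]
A^{-1} B = [4/5, 3/10]^T
C A^{-1} B = 13/10
G(0) = D - C A^{-1} B = 2 - (13/10) = 7/10 ≈ 0.7000

0.7000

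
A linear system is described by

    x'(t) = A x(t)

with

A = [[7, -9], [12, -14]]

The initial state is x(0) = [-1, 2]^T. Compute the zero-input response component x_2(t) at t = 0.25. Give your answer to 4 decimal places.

det(sI - A) = s^2 - (tr A)s + det A, with tr A = 7 + (-14) = -7 and det A = 7·(-14) - (-9)·12 = -98 - (-108) = 10.
So p(s) = det(sI - A) = s^2 + 7s + 10.
Factor s^2 + 7s + 10: two numbers with sum -7 and product 10 are -2 and -5, so s^2 + 7s + 10 = (s + 2)(s + 5).
Hence p(s) = (s + 2) (s + 5), with roots -5, -2.
The eigenvalues -5, -2 are distinct and real, so A is diagonalisable and x(t) = e^{At} x(0) = V diag(e^{λ_i t}) V^{-1} x(0), where the columns of V are the eigenvectors.
λ = -5: A - (-5)I = [[12, -9], [12, -9]]. Row 1 gives 12·v1 + (-9)·v2 = 0, so take v_1 = [3, 4]^T.
λ = -2: A - (-2)I = [[9, -9], [12, -12]]. Row 1 gives 9·v1 + (-9)·v2 = 0, so take v_2 = [1, 1]^T.
V = [v_1 v_2] = [[3, 1], [4, 1]] has det V = -1, so V^{-1} = adj(V)/det V = [[-1, 1], [4, -3]].
Modal coordinates z(0) = V^{-1} x(0): (-1)·(-1) + 1·2 = 3; 4·(-1) + (-3)·2 = -10; so z(0) = [3, -10]^T.
x_2(t) = Σ_i (v_i)_2 · z_i(0) · e^{λ_i t} (row 2 of V times the modal terms).
x_2(0.25) = 4·3·e^{-5·0.25} + 1·(-10)·e^{-2·0.25} = 12·0.28650480 + (-10)·0.60653066 = -2.6272.

-2.6272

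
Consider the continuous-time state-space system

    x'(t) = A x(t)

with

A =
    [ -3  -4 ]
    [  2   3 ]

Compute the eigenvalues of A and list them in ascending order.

det(sI - A) = s^2 - (tr A)s + det A, with tr A = (-3) + 3 = 0 and det A = (-3)·3 - (-4)·2 = -9 - (-8) = -1.
So p(s) = det(sI - A) = s^2 - 1.
Factor s^2 - 1: two numbers with sum 0 and product -1 are 1 and -1, so s^2 - 1 = (s - 1)(s + 1).
Hence p(s) = (s - 1) (s + 1), with roots -1, 1.
At least one eigenvalue has non-negative real part, so the system is not asymptotically stable.

-1, 1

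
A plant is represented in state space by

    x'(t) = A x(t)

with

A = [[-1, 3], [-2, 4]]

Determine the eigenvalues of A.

det(sI - A) = s^2 - (tr A)s + det A, with tr A = (-1) + 4 = 3 and det A = (-1)·4 - 3·(-2) = -4 - (-6) = 2.
So p(s) = det(sI - A) = s^2 - 3s + 2.
Factor s^2 - 3s + 2: two numbers with sum 3 and product 2 are 2 and 1, so s^2 - 3s + 2 = (s - 2)(s - 1).
Hence p(s) = (s - 2) (s - 1), with roots 1, 2.
At least one eigenvalue has non-negative real part, so the system is not asymptotically stable.

1, 2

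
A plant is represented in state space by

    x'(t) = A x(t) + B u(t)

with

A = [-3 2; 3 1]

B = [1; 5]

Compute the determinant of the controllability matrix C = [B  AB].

AB = [[7], [8]]
Controllability matrix C = [B  AB] = [[1, 7], [5, 8]]
det(C) = 1·8 - 7·5 = 8 - 35 = -27
Since det(C) ≠ 0, rank(C) = 2 and the system is completely controllable.

-27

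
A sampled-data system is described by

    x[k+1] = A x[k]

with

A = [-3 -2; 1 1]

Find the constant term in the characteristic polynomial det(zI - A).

-1

For a 2×2 matrix, det(zI - A) = z^2 - (tr A)z + det A.
tr A = -2, det A = -1.
So p(z) = z^2 + 2z - 1.
The constant term is -1.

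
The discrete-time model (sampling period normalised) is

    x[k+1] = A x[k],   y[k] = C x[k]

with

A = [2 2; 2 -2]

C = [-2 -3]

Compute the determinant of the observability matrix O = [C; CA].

-34

CA = [[-10, 2]]
Observability matrix O = [C; CA] = [[-2, -3], [-10, 2]]
det(O) = (-2)·2 - (-3)·(-10) = -4 - 30 = -34
Since det(O) ≠ 0, rank(O) = 2 and the system is completely observable.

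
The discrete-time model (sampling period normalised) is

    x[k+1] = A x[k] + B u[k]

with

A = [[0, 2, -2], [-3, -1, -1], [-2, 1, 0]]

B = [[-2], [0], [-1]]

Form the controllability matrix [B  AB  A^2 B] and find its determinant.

-102

AB = [[2], [7], [4]]
A^2B = [[6], [-17], [3]]
Controllability matrix C = [B  AB  A^2B] = [[-2, 2, 6], [0, 7, -17], [-1, 4, 3]]
Expanding along the first row, det(C) = (-2)·(7·3 - (-17)·4) - 2·(0·3 - (-17)·(-1)) + 6·(0·4 - 7·(-1)) = (-2)·89 - 2·(-17) + 6·7 = -102
Since det(C) ≠ 0, rank(C) = 3 and the system is completely controllable.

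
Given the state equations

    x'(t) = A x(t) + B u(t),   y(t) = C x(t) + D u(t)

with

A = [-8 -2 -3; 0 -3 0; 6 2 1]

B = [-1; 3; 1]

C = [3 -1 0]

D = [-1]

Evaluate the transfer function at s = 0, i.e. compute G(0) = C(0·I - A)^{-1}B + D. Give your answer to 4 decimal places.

G(0) = C(-A)^{-1}B + D = -C A^{-1} B + D.
det A = -30, so A^{-1} = (1/-30)·adj(A) = [[1/10, 2/15, 3/10], [0, -1/3, 0], [-3/5, -2/15, -4/5]]
A^{-1} B = [3/5, -1, -3/5]^T
C A^{-1} B = 14/5
G(0) = D - C A^{-1} B = -1 - (14/5) = -19/5 ≈ -3.8000

-3.8000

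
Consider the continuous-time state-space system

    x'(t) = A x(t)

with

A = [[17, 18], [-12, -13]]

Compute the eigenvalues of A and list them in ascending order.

det(sI - A) = s^2 - (tr A)s + det A, with tr A = 17 + (-13) = 4 and det A = 17·(-13) - 18·(-12) = -221 - (-216) = -5.
So p(s) = det(sI - A) = s^2 - 4s - 5.
Factor s^2 - 4s - 5: two numbers with sum 4 and product -5 are 5 and -1, so s^2 - 4s - 5 = (s - 5)(s + 1).
Hence p(s) = (s - 5) (s + 1), with roots -1, 5.
At least one eigenvalue has non-negative real part, so the system is not asymptotically stable.

-1, 5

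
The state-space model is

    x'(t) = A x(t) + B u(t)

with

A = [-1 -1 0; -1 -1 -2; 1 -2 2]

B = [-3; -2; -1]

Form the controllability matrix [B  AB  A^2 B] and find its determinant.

93

AB = [[5], [7], [-1]]
A^2B = [[-12], [-10], [-11]]
Controllability matrix C = [B  AB  A^2B] = [[-3, 5, -12], [-2, 7, -10], [-1, -1, -11]]
Expanding along the first row, det(C) = (-3)·(7·(-11) - (-10)·(-1)) - 5·((-2)·(-11) - (-10)·(-1)) + (-12)·((-2)·(-1) - 7·(-1)) = (-3)·(-87) - 5·12 + (-12)·9 = 93
Since det(C) ≠ 0, rank(C) = 3 and the system is completely controllable.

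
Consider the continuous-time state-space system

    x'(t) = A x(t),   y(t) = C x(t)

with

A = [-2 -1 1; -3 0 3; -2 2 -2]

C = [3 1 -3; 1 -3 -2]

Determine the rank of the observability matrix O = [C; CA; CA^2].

3

CA = [[-3, -9, 12], [11, -5, -4]]
CA^2 = [[9, 27, -54], [1, -19, 4]]
Observability matrix O = [C; CA; CA^2] = [[3, 1, -3], [1, -3, -2], [-3, -9, 12], [11, -5, -4], [9, 27, -54], [1, -19, 4]]
Take the 3×3 submatrix of O formed by rows 1, 2, 3: [[3, 1, -3], [1, -3, -2], [-3, -9, 12]]. Its determinant is 3·((-3)·12 - (-2)·(-9)) - 1·(1·12 - (-2)·(-3)) + (-3)·(1·(-9) - (-3)·(-3)) = 3·(-54) - 1·6 + (-3)·(-18) = -114 ≠ 0.
So rank(O) ≥ 3; since O has 3 columns, rank(O) = 3.
rank(O) = 3 = n, so the pair (A, C) is completely observable.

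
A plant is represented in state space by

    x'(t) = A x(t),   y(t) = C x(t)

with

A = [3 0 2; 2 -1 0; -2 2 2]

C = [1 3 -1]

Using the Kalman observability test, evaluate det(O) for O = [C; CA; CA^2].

-1006

CA = [[11, -5, 0]]
CA^2 = [[23, 5, 22]]
Observability matrix O = [C; CA; CA^2] = [[1, 3, -1], [11, -5, 0], [23, 5, 22]]
Expanding along the first row, det(O) = 1·((-5)·22 - 0·5) - 3·(11·22 - 0·23) + (-1)·(11·5 - (-5)·23) = 1·(-110) - 3·242 + (-1)·170 = -1006
Since det(O) ≠ 0, rank(O) = 3 and the system is completely observable.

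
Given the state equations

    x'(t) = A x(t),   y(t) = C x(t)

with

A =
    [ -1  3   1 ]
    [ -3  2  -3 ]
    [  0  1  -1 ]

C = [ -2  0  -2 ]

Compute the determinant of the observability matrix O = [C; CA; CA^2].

104

CA = [[2, -8, 0]]
CA^2 = [[22, -10, 26]]
Observability matrix O = [C; CA; CA^2] = [[-2, 0, -2], [2, -8, 0], [22, -10, 26]]
Expanding along the first row, det(O) = (-2)·((-8)·26 - 0·(-10)) - 0·(2·26 - 0·22) + (-2)·(2·(-10) - (-8)·22) = (-2)·(-208) - 0·52 + (-2)·156 = 104
Since det(O) ≠ 0, rank(O) = 3 and the system is completely observable.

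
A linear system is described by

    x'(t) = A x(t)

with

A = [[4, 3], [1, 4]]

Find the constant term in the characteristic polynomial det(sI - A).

13

For a 2×2 matrix, det(sI - A) = s^2 - (tr A)s + det A.
tr A = 8, det A = 13.
So p(s) = s^2 - 8s + 13.
The constant term is 13.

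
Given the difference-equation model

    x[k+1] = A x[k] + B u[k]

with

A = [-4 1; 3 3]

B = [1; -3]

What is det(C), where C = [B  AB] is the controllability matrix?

-27

AB = [[-7], [-6]]
Controllability matrix C = [B  AB] = [[1, -7], [-3, -6]]
det(C) = 1·(-6) - (-7)·(-3) = -6 - 21 = -27
Since det(C) ≠ 0, rank(C) = 2 and the system is completely controllable.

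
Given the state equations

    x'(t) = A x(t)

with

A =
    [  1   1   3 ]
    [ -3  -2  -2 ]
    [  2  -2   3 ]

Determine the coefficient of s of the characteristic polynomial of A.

Expand det(sI - A) for the 3×3 matrix.
p(s) = s^3 - 2s^2 - 12s - 25.
(Check: constant term = det(-A) = (-1)^3 det A = -25; coefficient of s^2 = -tr A = -2.)
The coefficient of s is -12.

-12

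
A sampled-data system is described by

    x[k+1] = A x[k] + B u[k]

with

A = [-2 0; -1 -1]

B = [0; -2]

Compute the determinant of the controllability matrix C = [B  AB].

AB = [[0], [2]]
Controllability matrix C = [B  AB] = [[0, 0], [-2, 2]]
det(C) = 0·2 - 0·(-2) = 0 - 0 = 0
Since det(C) = 0, rank(C) < 2 and the system is not completely controllable.

0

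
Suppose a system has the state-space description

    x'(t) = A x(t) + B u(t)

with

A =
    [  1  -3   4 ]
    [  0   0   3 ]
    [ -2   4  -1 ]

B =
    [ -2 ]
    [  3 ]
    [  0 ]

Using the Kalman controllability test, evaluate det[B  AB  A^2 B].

AB = [[-11], [0], [16]]
A^2B = [[53], [48], [6]]
Controllability matrix C = [B  AB  A^2B] = [[-2, -11, 53], [3, 0, 48], [0, 16, 6]]
Expanding along the first row, det(C) = (-2)·(0·6 - 48·16) - (-11)·(3·6 - 48·0) + 53·(3·16 - 0·0) = (-2)·(-768) - (-11)·18 + 53·48 = 4278
Since det(C) ≠ 0, rank(C) = 3 and the system is completely controllable.

4278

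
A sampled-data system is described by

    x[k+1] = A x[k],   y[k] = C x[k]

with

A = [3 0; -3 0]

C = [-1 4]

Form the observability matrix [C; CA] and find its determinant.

CA = [[-15, 0]]
Observability matrix O = [C; CA] = [[-1, 4], [-15, 0]]
det(O) = (-1)·0 - 4·(-15) = 0 - (-60) = 60
Since det(O) ≠ 0, rank(O) = 2 and the system is completely observable.

60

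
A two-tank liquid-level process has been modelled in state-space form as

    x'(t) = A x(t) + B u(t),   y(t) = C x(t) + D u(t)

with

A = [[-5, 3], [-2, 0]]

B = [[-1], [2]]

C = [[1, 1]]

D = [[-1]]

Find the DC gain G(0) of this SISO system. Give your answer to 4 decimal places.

G(0) = C(-A)^{-1}B + D = -C A^{-1} B + D.
det A = 6, so A^{-1} = (1/6)·adj(A) = [[0, -1/2], [1/3, -5/6]]
A^{-1} B = [-1, -2]^T
C A^{-1} B = -3
G(0) = D - C A^{-1} B = -1 - (-3) = 2

2.0000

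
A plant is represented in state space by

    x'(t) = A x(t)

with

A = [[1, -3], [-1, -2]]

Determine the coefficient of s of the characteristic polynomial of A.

1

For a 2×2 matrix, det(sI - A) = s^2 - (tr A)s + det A.
tr A = -1, det A = -5.
So p(s) = s^2 + s - 5.
The coefficient of s is 1.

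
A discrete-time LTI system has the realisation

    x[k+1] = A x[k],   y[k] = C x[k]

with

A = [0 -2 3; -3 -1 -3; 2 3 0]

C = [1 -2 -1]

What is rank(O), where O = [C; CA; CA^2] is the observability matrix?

3

CA = [[4, -3, 9]]
CA^2 = [[27, 22, 21]]
Observability matrix O = [C; CA; CA^2] = [[1, -2, -1], [4, -3, 9], [27, 22, 21]]
det(O) = 1·((-3)·21 - 9·22) - (-2)·(4·21 - 9·27) + (-1)·(4·22 - (-3)·27) = 1·(-261) - (-2)·(-159) + (-1)·169 = -748 ≠ 0, so rank(O) = 3.
rank(O) = 3 = n, so the pair (A, C) is completely observable.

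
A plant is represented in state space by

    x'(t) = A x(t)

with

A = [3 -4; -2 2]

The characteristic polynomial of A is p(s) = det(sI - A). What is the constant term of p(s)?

-2

For a 2×2 matrix, det(sI - A) = s^2 - (tr A)s + det A.
tr A = 5, det A = -2.
So p(s) = s^2 - 5s - 2.
The constant term is -2.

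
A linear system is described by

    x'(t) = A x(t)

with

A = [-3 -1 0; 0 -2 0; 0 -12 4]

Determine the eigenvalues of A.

det(sI - A) = s^3 - (tr A)s^2 + (M11 + M22 + M33)s - det A, where Mii is the 2×2 principal minor of A obtained by deleting row i and column i.
tr A = (-3) + (-2) + 4 = -1; M11 = (-2)·4 - 0·(-12) = -8 - 0 = -8; M22 = (-3)·4 - 0·0 = -12 - 0 = -12; M33 = (-3)·(-2) - (-1)·0 = 6 - 0 = 6; sum of minors = -14.
det A = (-3)·((-2)·4 - 0·(-12)) - (-1)·(0·4 - 0·0) + 0·(0·(-12) - (-2)·0) = (-3)·(-8) - (-1)·0 + 0·0 = 24.
So p(s) = det(sI - A) = s^3 + s^2 - 14s - 24.
Rational-root test: any integer root divides -24. Testing small divisors, s = -2 works: p(-2) = -8 + 4 + 28 + (-24) = 0, so (s + 2) is a factor.
Dividing, p(s) = (s + 2)(s^2 - s - 12).
Factor s^2 - s - 12: two numbers with sum 1 and product -12 are 4 and -3, so s^2 - s - 12 = (s - 4)(s + 3).
Hence p(s) = (s - 4) (s + 2) (s + 3), with roots -3, -2, 4.
At least one eigenvalue has non-negative real part, so the system is not asymptotically stable.

-3, -2, 4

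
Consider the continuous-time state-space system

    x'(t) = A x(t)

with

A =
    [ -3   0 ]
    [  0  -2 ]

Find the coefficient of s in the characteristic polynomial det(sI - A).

5

For a 2×2 matrix, det(sI - A) = s^2 - (tr A)s + det A.
tr A = -5, det A = 6.
So p(s) = s^2 + 5s + 6.
The coefficient of s is 5.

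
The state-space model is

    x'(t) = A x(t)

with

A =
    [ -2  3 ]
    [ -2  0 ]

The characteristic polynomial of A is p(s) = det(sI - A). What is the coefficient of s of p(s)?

2

For a 2×2 matrix, det(sI - A) = s^2 - (tr A)s + det A.
tr A = -2, det A = 6.
So p(s) = s^2 + 2s + 6.
The coefficient of s is 2.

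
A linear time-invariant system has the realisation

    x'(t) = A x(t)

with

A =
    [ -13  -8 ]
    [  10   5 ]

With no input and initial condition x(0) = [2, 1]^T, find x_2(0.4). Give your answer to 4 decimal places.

det(sI - A) = s^2 - (tr A)s + det A, with tr A = (-13) + 5 = -8 and det A = (-13)·5 - (-8)·10 = -65 - (-80) = 15.
So p(s) = det(sI - A) = s^2 + 8s + 15.
Factor s^2 + 8s + 15: two numbers with sum -8 and product 15 are -3 and -5, so s^2 + 8s + 15 = (s + 3)(s + 5).
Hence p(s) = (s + 3) (s + 5), with roots -5, -3.
The eigenvalues -5, -3 are distinct and real, so A is diagonalisable and x(t) = e^{At} x(0) = V diag(e^{λ_i t}) V^{-1} x(0), where the columns of V are the eigenvectors.
λ = -5: A - (-5)I = [[-8, -8], [10, 10]]. Row 1 gives (-8)·v1 + (-8)·v2 = 0, so take v_1 = [1, -1]^T.
λ = -3: A - (-3)I = [[-10, -8], [10, 8]]. Row 1 gives (-10)·v1 + (-8)·v2 = 0, so take v_2 = [4, -5]^T.
V = [v_1 v_2] = [[1, 4], [-1, -5]] has det V = -1, so V^{-1} = adj(V)/det V = [[5, 4], [-1, -1]].
Modal coordinates z(0) = V^{-1} x(0): 5·2 + 4·1 = 14; (-1)·2 + (-1)·1 = -3; so z(0) = [14, -3]^T.
x_2(t) = Σ_i (v_i)_2 · z_i(0) · e^{λ_i t} (row 2 of V times the modal terms).
x_2(0.4) = (-1)·14·e^{-5·0.4} + (-5)·(-3)·e^{-3·0.4} = (-14)·0.135335 + 15·0.301194 = 2.6232.

2.6232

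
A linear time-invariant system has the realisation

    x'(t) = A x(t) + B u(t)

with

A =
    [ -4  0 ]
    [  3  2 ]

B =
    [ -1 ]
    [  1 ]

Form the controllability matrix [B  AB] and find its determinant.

-3

AB = [[4], [-1]]
Controllability matrix C = [B  AB] = [[-1, 4], [1, -1]]
det(C) = (-1)·(-1) - 4·1 = 1 - 4 = -3
Since det(C) ≠ 0, rank(C) = 2 and the system is completely controllable.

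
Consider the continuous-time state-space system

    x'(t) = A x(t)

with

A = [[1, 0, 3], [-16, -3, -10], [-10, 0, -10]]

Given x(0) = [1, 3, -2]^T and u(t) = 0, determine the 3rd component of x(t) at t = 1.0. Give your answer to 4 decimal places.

det(sI - A) = s^3 - (tr A)s^2 + (M11 + M22 + M33)s - det A, where Mii is the 2×2 principal minor of A obtained by deleting row i and column i.
tr A = 1 + (-3) + (-10) = -12; M11 = (-3)·(-10) - (-10)·0 = 30 - 0 = 30; M22 = 1·(-10) - 3·(-10) = -10 - (-30) = 20; M33 = 1·(-3) - 0·(-16) = -3 - 0 = -3; sum of minors = 47.
det A = 1·((-3)·(-10) - (-10)·0) - 0·((-16)·(-10) - (-10)·(-10)) + 3·((-16)·0 - (-3)·(-10)) = 1·30 - 0·60 + 3·(-30) = -60.
So p(s) = det(sI - A) = s^3 + 12s^2 + 47s + 60.
Rational-root test: any integer root divides 60. Testing small divisors, s = -3 works: p(-3) = -27 + 108 + (-141) + 60 = 0, so (s + 3) is a factor.
Dividing, p(s) = (s + 3)(s^2 + 9s + 20).
Factor s^2 + 9s + 20: two numbers with sum -9 and product 20 are -4 and -5, so s^2 + 9s + 20 = (s + 4)(s + 5).
Hence p(s) = (s + 3) (s + 4) (s + 5), with roots -5, -4, -3.
The eigenvalues -5, -4, -3 are distinct and real, so A is diagonalisable and x(t) = e^{At} x(0) = V diag(e^{λ_i t}) V^{-1} x(0), where the columns of V are the eigenvectors.
λ = -5: A - (-5)I = [[6, 0, 3], [-16, 2, -10], [-10, 0, -5]]. v must be orthogonal to every row; (row 1) × (row 2) = [-6, 12, 12], so take v_1 = [1, -2, -2]^T.
λ = -4: A - (-4)I = [[5, 0, 3], [-16, 1, -10], [-10, 0, -6]]. v must be orthogonal to every row; (row 1) × (row 2) = [-3, 2, 5], so take v_2 = [3, -2, -5]^T.
λ = -3: A - (-3)I = [[4, 0, 3], [-16, 0, -10], [-10, 0, -7]]. v must be orthogonal to every row; (row 1) × (row 2) = [0, -8, 0], so take v_3 = [0, 1, 0]^T.
V = [v_1 v_2 v_3] = [[1, 3, 0], [-2, -2, 1], [-2, -5, 0]] has det V = -1, so V^{-1} = adj(V)/det V = [[-5, 0, -3], [2, 0, 1], [-6, 1, -4]].
Modal coordinates z(0) = V^{-1} x(0): (-5)·1 + 0·3 + (-3)·(-2) = 1; 2·1 + 0·3 + 1·(-2) = 0; (-6)·1 + 1·3 + (-4)·(-2) = 5; so z(0) = [1, 0, 5]^T.
x_3(t) = Σ_i (v_i)_3 · z_i(0) · e^{λ_i t} (row 3 of V times the modal terms).
x_3(1.0) = (-2)·1·e^{-5·1.0} + (-5)·0·e^{-4·1.0} + 0·5·e^{-3·1.0} = (-2)·0.006738 + 0·0.018316 + 0·0.049787 = -0.0135.

-0.0135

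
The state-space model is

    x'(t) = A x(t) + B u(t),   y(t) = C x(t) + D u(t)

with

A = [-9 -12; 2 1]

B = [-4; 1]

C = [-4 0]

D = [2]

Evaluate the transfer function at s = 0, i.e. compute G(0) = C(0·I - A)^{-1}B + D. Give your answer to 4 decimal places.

4.1333

G(0) = C(-A)^{-1}B + D = -C A^{-1} B + D.
det A = 15, so A^{-1} = (1/15)·adj(A) = [[1/15, 4/5], [-2/15, -3/5]]
A^{-1} B = [8/15, -1/15]^T
C A^{-1} B = -32/15
G(0) = D - C A^{-1} B = 2 - (-32/15) = 62/15 ≈ 4.1333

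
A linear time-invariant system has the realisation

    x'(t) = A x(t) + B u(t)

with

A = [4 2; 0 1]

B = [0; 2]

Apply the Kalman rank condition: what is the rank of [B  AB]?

2

AB = [[4], [2]]
Controllability matrix C = [B  AB] = [[0, 4], [2, 2]]
det(C) = 0·2 - 4·2 = 0 - 8 = -8 ≠ 0, so rank(C) = 2.
rank(C) = 2 = n, so the pair (A, B) is completely controllable.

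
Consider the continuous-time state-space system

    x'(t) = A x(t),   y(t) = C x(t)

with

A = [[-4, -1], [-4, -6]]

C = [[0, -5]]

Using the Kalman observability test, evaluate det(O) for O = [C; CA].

100

CA = [[20, 30]]
Observability matrix O = [C; CA] = [[0, -5], [20, 30]]
det(O) = 0·30 - (-5)·20 = 0 - (-100) = 100
Since det(O) ≠ 0, rank(O) = 2 and the system is completely observable.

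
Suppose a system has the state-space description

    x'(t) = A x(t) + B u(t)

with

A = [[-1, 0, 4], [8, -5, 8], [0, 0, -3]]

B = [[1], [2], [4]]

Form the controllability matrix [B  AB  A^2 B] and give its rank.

2

AB = [[15], [30], [-12]]
A^2B = [[-63], [-126], [36]]
Controllability matrix C = [B  AB  A^2B] = [[1, 15, -63], [2, 30, -126], [4, -12, 36]]
The rows r1, r2, r3 of C are linearly dependent: -2·r1 + r2 = 0 (check each entry), so rank(C) ≤ 2.
The 2×2 minor from rows 1, 3, columns 1, 2 is 1·(-12) - 15·4 = -12 - 60 = -72 ≠ 0, so rank(C) = 2.
rank(C) = 2 < n = 3, so the pair (A, B) is not completely controllable.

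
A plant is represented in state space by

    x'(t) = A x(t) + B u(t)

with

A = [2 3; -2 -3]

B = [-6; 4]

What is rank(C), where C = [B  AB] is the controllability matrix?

1

AB = [[0], [0]]
Controllability matrix C = [B  AB] = [[-6, 0], [4, 0]]
Every column of C is a scalar multiple of column 1 = [-6, 4] (multipliers 1, 0), so the columns span a one-dimensional space.
C ≠ 0, hence rank(C) = 1.
rank(C) = 1 < n = 2, so the pair (A, B) is not completely controllable.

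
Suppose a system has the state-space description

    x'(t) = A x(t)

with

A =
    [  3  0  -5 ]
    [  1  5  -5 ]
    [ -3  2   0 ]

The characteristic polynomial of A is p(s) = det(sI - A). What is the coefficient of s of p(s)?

10

Expand det(sI - A) for the 3×3 matrix.
p(s) = s^3 - 8s^2 + 10s + 55.
(Check: constant term = det(-A) = (-1)^3 det A = 55; coefficient of s^2 = -tr A = -8.)
The coefficient of s is 10.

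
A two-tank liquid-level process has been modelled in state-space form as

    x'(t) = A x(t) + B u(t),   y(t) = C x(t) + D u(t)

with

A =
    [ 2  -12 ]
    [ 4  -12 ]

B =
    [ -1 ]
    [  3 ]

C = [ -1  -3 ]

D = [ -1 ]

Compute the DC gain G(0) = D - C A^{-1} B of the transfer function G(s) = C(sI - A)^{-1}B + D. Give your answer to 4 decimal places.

2.2500

G(0) = C(-A)^{-1}B + D = -C A^{-1} B + D.
det A = 24, so A^{-1} = (1/24)·adj(A) = [[-1/2, 1/2], [-1/6, 1/12]]
A^{-1} B = [2, 5/12]^T
C A^{-1} B = -13/4
G(0) = D - C A^{-1} B = -1 - (-13/4) = 9/4 ≈ 2.2500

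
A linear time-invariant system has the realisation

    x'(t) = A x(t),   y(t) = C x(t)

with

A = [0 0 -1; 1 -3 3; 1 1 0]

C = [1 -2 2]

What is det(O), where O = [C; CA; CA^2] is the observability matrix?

CA = [[0, 8, -7]]
CA^2 = [[1, -31, 24]]
Observability matrix O = [C; CA; CA^2] = [[1, -2, 2], [0, 8, -7], [1, -31, 24]]
Expanding along the first row, det(O) = 1·(8·24 - (-7)·(-31)) - (-2)·(0·24 - (-7)·1) + 2·(0·(-31) - 8·1) = 1·(-25) - (-2)·7 + 2·(-8) = -27
Since det(O) ≠ 0, rank(O) = 3 and the system is completely observable.

-27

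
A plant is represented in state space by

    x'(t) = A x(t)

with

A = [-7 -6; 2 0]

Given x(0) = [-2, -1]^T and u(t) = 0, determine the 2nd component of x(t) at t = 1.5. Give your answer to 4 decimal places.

det(sI - A) = s^2 - (tr A)s + det A, with tr A = (-7) + 0 = -7 and det A = (-7)·0 - (-6)·2 = 0 - (-12) = 12.
So p(s) = det(sI - A) = s^2 + 7s + 12.
Factor s^2 + 7s + 12: two numbers with sum -7 and product 12 are -3 and -4, so s^2 + 7s + 12 = (s + 3)(s + 4).
Hence p(s) = (s + 3) (s + 4), with roots -4, -3.
The eigenvalues -4, -3 are distinct and real, so A is diagonalisable and x(t) = e^{At} x(0) = V diag(e^{λ_i t}) V^{-1} x(0), where the columns of V are the eigenvectors.
λ = -4: A - (-4)I = [[-3, -6], [2, 4]]. Row 1 gives (-3)·v1 + (-6)·v2 = 0, so take v_1 = [2, -1]^T.
λ = -3: A - (-3)I = [[-4, -6], [2, 3]]. Row 1 gives (-4)·v1 + (-6)·v2 = 0, so take v_2 = [-3, 2]^T.
V = [v_1 v_2] = [[2, -3], [-1, 2]] has det V = 1, so V^{-1} = adj(V)/det V = [[2, 3], [1, 2]].
Modal coordinates z(0) = V^{-1} x(0): 2·(-2) + 3·(-1) = -7; 1·(-2) + 2·(-1) = -4; so z(0) = [-7, -4]^T.
x_2(t) = Σ_i (v_i)_2 · z_i(0) · e^{λ_i t} (row 2 of V times the modal terms).
x_2(1.5) = (-1)·(-7)·e^{-4·1.5} + 2·(-4)·e^{-3·1.5} = 7·0.002479 + (-8)·0.011109 = -0.0715.

-0.0715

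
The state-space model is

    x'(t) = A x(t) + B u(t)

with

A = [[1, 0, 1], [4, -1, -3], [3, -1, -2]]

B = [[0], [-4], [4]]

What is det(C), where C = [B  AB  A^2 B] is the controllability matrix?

AB = [[4], [-8], [-4]]
A^2B = [[0], [36], [28]]
Controllability matrix C = [B  AB  A^2B] = [[0, 4, 0], [-4, -8, 36], [4, -4, 28]]
Expanding along the first row, det(C) = 0·((-8)·28 - 36·(-4)) - 4·((-4)·28 - 36·4) + 0·((-4)·(-4) - (-8)·4) = 0·(-80) - 4·(-256) + 0·48 = 1024
Since det(C) ≠ 0, rank(C) = 3 and the system is completely controllable.

1024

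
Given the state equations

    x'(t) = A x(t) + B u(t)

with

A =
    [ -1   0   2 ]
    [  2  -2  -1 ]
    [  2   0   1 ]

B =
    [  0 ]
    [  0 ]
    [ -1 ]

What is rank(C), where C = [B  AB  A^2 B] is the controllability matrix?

AB = [[-2], [1], [-1]]
A^2B = [[0], [-5], [-5]]
Controllability matrix C = [B  AB  A^2B] = [[0, -2, 0], [0, 1, -5], [-1, -1, -5]]
det(C) = 0·(1·(-5) - (-5)·(-1)) - (-2)·(0·(-5) - (-5)·(-1)) + 0·(0·(-1) - 1·(-1)) = 0·(-10) - (-2)·(-5) + 0·1 = -10 ≠ 0, so rank(C) = 3.
rank(C) = 3 = n, so the pair (A, B) is completely controllable.

3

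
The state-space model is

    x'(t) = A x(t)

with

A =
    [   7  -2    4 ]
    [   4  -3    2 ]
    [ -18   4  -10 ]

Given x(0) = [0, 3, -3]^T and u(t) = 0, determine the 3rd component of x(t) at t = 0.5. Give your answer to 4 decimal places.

det(sI - A) = s^3 - (tr A)s^2 + (M11 + M22 + M33)s - det A, where Mii is the 2×2 principal minor of A obtained by deleting row i and column i.
tr A = 7 + (-3) + (-10) = -6; M11 = (-3)·(-10) - 2·4 = 30 - 8 = 22; M22 = 7·(-10) - 4·(-18) = -70 - (-72) = 2; M33 = 7·(-3) - (-2)·4 = -21 - (-8) = -13; sum of minors = 11.
det A = 7·((-3)·(-10) - 2·4) - (-2)·(4·(-10) - 2·(-18)) + 4·(4·4 - (-3)·(-18)) = 7·22 - (-2)·(-4) + 4·(-38) = -6.
So p(s) = det(sI - A) = s^3 + 6s^2 + 11s + 6.
Rational-root test: any integer root divides 6. Testing small divisors, s = -1 works: p(-1) = -1 + 6 + (-11) + 6 = 0, so (s + 1) is a factor.
Dividing, p(s) = (s + 1)(s^2 + 5s + 6).
Factor s^2 + 5s + 6: two numbers with sum -5 and product 6 are -2 and -3, so s^2 + 5s + 6 = (s + 2)(s + 3).
Hence p(s) = (s + 1) (s + 2) (s + 3), with roots -3, -2, -1.
The eigenvalues -3, -2, -1 are distinct and real, so A is diagonalisable and x(t) = e^{At} x(0) = V diag(e^{λ_i t}) V^{-1} x(0), where the columns of V are the eigenvectors.
λ = -3: A - (-3)I = [[10, -2, 4], [4, 0, 2], [-18, 4, -7]]. v must be orthogonal to every row; (row 1) × (row 2) = [-4, -4, 8], so take v_1 = [1, 1, -2]^T.
λ = -2: A - (-2)I = [[9, -2, 4], [4, -1, 2], [-18, 4, -8]]. v must be orthogonal to every row; (row 1) × (row 2) = [0, -2, -1], so take v_2 = [0, 2, 1]^T.
λ = -1: A - (-1)I = [[8, -2, 4], [4, -2, 2], [-18, 4, -9]]. v must be orthogonal to every row; (row 1) × (row 2) = [4, 0, -8], so take v_3 = [-1, 0, 2]^T.
V = [v_1 v_2 v_3] = [[1, 0, -1], [1, 2, 0], [-2, 1, 2]] has det V = -1, so V^{-1} = adj(V)/det V = [[-4, 1, -2], [2, 0, 1], [-5, 1, -2]].
Modal coordinates z(0) = V^{-1} x(0): (-4)·0 + 1·3 + (-2)·(-3) = 9; 2·0 + 0·3 + 1·(-3) = -3; (-5)·0 + 1·3 + (-2)·(-3) = 9; so z(0) = [9, -3, 9]^T.
x_3(t) = Σ_i (v_i)_3 · z_i(0) · e^{λ_i t} (row 3 of V times the modal terms).
x_3(0.5) = (-2)·9·e^{-3·0.5} + 1·(-3)·e^{-2·0.5} + 2·9·e^{-1·0.5} = (-18)·0.223130 + (-3)·0.367879 + 18·0.606531 = 5.7976.

5.7976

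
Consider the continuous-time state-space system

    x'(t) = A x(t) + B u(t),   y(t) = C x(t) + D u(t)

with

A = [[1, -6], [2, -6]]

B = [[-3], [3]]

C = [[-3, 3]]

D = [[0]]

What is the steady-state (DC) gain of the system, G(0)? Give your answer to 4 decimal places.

G(0) = C(-A)^{-1}B + D = -C A^{-1} B + D.
det A = 6, so A^{-1} = (1/6)·adj(A) = [[-1, 1], [-1/3, 1/6]]
A^{-1} B = [6, 3/2]^T
C A^{-1} B = -27/2
G(0) = D - C A^{-1} B = 0 - (-27/2) = 27/2 ≈ 13.5000

13.5000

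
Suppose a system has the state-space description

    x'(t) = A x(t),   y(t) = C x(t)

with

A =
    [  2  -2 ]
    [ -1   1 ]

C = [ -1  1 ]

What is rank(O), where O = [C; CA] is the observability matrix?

1

CA = [[-3, 3]]
Observability matrix O = [C; CA] = [[-1, 1], [-3, 3]]
Every row of O is a scalar multiple of row 1 = [-1, 1] (multipliers 1, 3), so the rows span a one-dimensional space.
O ≠ 0, hence rank(O) = 1.
rank(O) = 1 < n = 2, so the pair (A, C) is not completely observable.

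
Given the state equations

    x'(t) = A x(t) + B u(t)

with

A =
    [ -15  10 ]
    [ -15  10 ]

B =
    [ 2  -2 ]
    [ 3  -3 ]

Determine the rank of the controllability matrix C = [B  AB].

AB = [[0, 0], [0, 0]]
Controllability matrix C = [B  AB] = [[2, -2, 0, 0], [3, -3, 0, 0]]
Every column of C is a scalar multiple of column 1 = [2, 3] (multipliers 1, -1, 0, 0), so the columns span a one-dimensional space.
C ≠ 0, hence rank(C) = 1.
rank(C) = 1 < n = 2, so the pair (A, B) is not completely controllable.

1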